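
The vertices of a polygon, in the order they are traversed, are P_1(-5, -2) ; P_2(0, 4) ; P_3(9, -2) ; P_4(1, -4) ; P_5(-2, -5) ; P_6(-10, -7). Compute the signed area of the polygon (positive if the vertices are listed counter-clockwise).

-77

P_1→P_2: (-5)(4) − (0)(-2) = -20
P_2→P_3: (0)(-2) − (9)(4) = -36
P_3→P_4: (9)(-4) − (1)(-2) = -34
P_4→P_5: (1)(-5) − (-2)(-4) = -13
P_5→P_6: (-2)(-7) − (-10)(-5) = -36
P_6→P_1: (-10)(-2) − (-5)(-7) = -15
Σ = -154
Signed area = Σ/2 = -77 (negative ⇒ clockwise traversal).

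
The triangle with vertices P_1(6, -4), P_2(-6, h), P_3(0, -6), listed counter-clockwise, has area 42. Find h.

The doubled signed area Σ (x_i y_{i+1} − x_{i+1} y_i) is linear in h.
With h=0 it equals 48; the coefficient of h is 6 (from the two edges through P_2).
So 6·h + 48 = 2·42 = 84 ⇒ h = 6.

6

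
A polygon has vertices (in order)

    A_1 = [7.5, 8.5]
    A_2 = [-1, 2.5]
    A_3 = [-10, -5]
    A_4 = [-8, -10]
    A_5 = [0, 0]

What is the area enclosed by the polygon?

58.625

Σ = (27.25) + (30) + (60) + (0) + (0) = 117.25
Area = |Σ|/2 = 58.625.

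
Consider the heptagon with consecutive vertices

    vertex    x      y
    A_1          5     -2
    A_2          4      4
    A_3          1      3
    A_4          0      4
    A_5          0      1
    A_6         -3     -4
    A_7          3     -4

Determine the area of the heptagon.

Apply the shoelace formula: 2A = Σ (x_i·y_{i+1} − x_{i+1}·y_i), indices taken mod 7.
A_1→A_2: (5)(4) − (4)(-2) = 28
A_2→A_3: (4)(3) − (1)(4) = 8
A_3→A_4: (1)(4) − (0)(3) = 4
A_4→A_5: (0)(1) − (0)(4) = 0
A_5→A_6: (0)(-4) − (-3)(1) = 3
A_6→A_7: (-3)(-4) − (3)(-4) = 24
A_7→A_1: (3)(-2) − (5)(-4) = 14
Σ = 81
Area = |Σ|/2 = 40.5.

40.5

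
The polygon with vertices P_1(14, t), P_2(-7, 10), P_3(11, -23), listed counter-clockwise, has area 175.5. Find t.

-9

Write out the shoelace sum; only the two edges meeting at P_1 involve t:
2·Area = [(11·t − 14·(-23)) + (14·10 − (-7)·t)] + 51
       = 18·t + 513 = 351
⇒ t = -9.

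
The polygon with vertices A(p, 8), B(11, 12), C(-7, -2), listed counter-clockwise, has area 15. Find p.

8

Write out the shoelace sum; only the two edges meeting at A involve p:
2·Area = [((-7)·8 − p·(-2)) + (p·12 − 11·8)] + 62
       = 14·p + -82 = 30
⇒ p = 8.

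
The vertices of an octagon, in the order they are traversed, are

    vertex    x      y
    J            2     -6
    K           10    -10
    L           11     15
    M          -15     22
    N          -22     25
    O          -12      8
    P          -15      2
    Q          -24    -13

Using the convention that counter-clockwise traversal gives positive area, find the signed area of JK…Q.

754.5

J→K: (2)(-10) − (10)(-6) = 40
K→L: (10)(15) − (11)(-10) = 260
L→M: (11)(22) − (-15)(15) = 467
M→N: (-15)(25) − (-22)(22) = 109
N→O: (-22)(8) − (-12)(25) = 124
O→P: (-12)(2) − (-15)(8) = 96
P→Q: (-15)(-13) − (-24)(2) = 243
Q→J: (-24)(-6) − (2)(-13) = 170
Σ = 1509
Signed area = Σ/2 = 754.5 (positive ⇒ counter-clockwise traversal).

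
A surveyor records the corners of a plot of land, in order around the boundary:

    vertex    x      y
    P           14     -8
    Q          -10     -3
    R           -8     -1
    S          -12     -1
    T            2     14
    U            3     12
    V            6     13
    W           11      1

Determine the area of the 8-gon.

P→Q: (14)(-3) − (-10)(-8) = -122
Q→R: (-10)(-1) − (-8)(-3) = -14
R→S: (-8)(-1) − (-12)(-1) = -4
S→T: (-12)(14) − (2)(-1) = -166
T→U: (2)(12) − (3)(14) = -18
U→V: (3)(13) − (6)(12) = -33
V→W: (6)(1) − (11)(13) = -137
W→P: (11)(-8) − (14)(1) = -102
Σ = -596
Area = |Σ|/2 = 298.

298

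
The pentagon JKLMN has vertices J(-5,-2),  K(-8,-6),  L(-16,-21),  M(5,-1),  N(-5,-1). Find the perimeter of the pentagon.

|JK| = √((-3)² + (-4)²) = √25 = 5
|KL| = √((-8)² + (-15)²) = √289 = 17
|LM| = √((21)² + (20)²) = √841 = 29
|MN| = √((-10)² + (0)²) = √100 = 10
|NJ| = √((0)² + (-1)²) = √1 = 1
Perimeter = 5 + 17 + 29 + 10 + 1 = 62.

62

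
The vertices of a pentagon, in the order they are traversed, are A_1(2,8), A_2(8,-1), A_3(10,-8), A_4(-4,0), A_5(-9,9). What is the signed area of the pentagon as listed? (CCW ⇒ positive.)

-139

Apply Gauss's area formula: 2A = Σ (x_i·y_{i+1} − x_{i+1}·y_i), indices taken mod 5.
Σ = (-66) + (-54) + (-32) + (-36) + (-90) = -278
Signed area = Σ/2 = -139 (negative ⇒ clockwise traversal).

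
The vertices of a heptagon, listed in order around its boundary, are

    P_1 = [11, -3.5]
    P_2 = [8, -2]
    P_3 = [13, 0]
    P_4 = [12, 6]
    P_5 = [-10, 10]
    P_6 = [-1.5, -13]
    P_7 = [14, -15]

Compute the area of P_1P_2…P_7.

377.75

Apply the shoelace (surveyor's) formula: 2A = Σ (x_i·y_{i+1} − x_{i+1}·y_i), indices taken mod 7.
P_1→P_2: (11)(-2) − (8)(-3.5) = 6
P_2→P_3: (8)(0) − (13)(-2) = 26
P_3→P_4: (13)(6) − (12)(0) = 78
P_4→P_5: (12)(10) − (-10)(6) = 180
P_5→P_6: (-10)(-13) − (-1.5)(10) = 145
P_6→P_7: (-1.5)(-15) − (14)(-13) = 204.5
P_7→P_1: (14)(-3.5) − (11)(-15) = 116
Σ = 755.5
Area = |Σ|/2 = 377.75.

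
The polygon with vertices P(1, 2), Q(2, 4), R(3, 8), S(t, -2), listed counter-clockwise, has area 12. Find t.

-4

The doubled signed area Σ (x_i y_{i+1} − x_{i+1} y_i) is linear in t.
With t=0 it equals 0; the coefficient of t is -6 (from the two edges through S).
So -6·t + 0 = 2·12 = 24 ⇒ t = -4.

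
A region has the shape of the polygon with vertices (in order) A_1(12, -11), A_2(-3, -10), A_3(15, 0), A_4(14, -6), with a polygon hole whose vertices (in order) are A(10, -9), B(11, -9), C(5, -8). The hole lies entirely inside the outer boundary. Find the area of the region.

Outer boundary:
Apply the shoelace (surveyor's) formula: 2A = Σ (x_i·y_{i+1} − x_{i+1}·y_i), indices taken mod 4.
Cross-terms: -153, 150, -90, -82  ⇒  Σ = -175
Area = |Σ|/2 = 87.5.
Hole:
Apply Gauss's area formula: 2A = Σ (x_i·y_{i+1} − x_{i+1}·y_i), indices taken mod 3.
Σ = (9) + (-43) + (35) = 1
Area = |Σ|/2 = 0.5.
Net area = 87.5 − 0.5 = 87.

87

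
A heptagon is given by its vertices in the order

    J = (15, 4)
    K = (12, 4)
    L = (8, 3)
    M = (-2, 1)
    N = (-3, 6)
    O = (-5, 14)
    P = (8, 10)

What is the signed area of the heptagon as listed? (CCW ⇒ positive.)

-135.5

Apply the shoelace (surveyor's) formula: 2A = Σ (x_i·y_{i+1} − x_{i+1}·y_i), indices taken mod 7.
Σ = (12) + (4) + (14) + (-9) + (-12) + (-162) + (-118) = -271
Signed area = Σ/2 = -135.5 (negative ⇒ clockwise traversal).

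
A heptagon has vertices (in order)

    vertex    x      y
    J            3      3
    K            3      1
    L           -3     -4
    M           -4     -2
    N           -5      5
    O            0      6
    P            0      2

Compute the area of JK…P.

45.5

Σ = (-6) + (-9) + (-10) + (-30) + (-30) + (0) + (-6) = -91
Area = |Σ|/2 = 45.5.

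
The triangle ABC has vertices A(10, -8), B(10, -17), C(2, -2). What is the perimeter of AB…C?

|AB| = √((0)² + (-9)²) = √81 = 9
|BC| = √((-8)² + (15)²) = √289 = 17
|CA| = √((8)² + (-6)²) = √100 = 10
Perimeter = 9 + 17 + 10 = 36.

36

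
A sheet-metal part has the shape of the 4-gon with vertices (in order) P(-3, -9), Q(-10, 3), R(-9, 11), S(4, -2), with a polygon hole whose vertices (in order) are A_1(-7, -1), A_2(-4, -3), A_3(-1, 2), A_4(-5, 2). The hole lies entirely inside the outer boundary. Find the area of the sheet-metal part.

Outer boundary:
Apply the shoelace formula: 2A = Σ (x_i·y_{i+1} − x_{i+1}·y_i), indices taken mod 4.
Σ = (-99) + (-83) + (-26) + (-42) = -250
Area = |Σ|/2 = 125.
Hole:
Apply the surveyor's formula: 2A = Σ (x_i·y_{i+1} − x_{i+1}·y_i), indices taken mod 4.
Σ = (17) + (-11) + (8) + (19) = 33
Area = |Σ|/2 = 16.5.
Net area = 125 − 16.5 = 108.5.

108.5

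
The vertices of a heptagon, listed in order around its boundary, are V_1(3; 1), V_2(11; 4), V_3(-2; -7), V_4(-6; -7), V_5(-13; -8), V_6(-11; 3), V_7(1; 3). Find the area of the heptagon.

Apply the shoelace (surveyor's) formula: 2A = Σ (x_i·y_{i+1} − x_{i+1}·y_i), indices taken mod 7.
Cross-terms: 1, -69, -28, -43, -127, -36, -8  ⇒  Σ = -310
Area = |Σ|/2 = 155.

155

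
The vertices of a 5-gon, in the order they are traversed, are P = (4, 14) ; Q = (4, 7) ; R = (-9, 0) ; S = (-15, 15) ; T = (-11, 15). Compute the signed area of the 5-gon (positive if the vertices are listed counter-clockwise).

Apply the shoelace (surveyor's) formula: 2A = Σ (x_i·y_{i+1} − x_{i+1}·y_i), indices taken mod 5.
Cross-terms: -28, 63, -135, -60, -214  ⇒  Σ = -374
Signed area = Σ/2 = -187 (negative ⇒ clockwise traversal).

-187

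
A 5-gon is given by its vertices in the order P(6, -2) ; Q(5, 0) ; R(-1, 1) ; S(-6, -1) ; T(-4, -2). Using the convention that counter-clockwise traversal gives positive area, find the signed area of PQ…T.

Σ = (10) + (5) + (7) + (8) + (20) = 50
Signed area = Σ/2 = 25 (positive ⇒ counter-clockwise traversal).

25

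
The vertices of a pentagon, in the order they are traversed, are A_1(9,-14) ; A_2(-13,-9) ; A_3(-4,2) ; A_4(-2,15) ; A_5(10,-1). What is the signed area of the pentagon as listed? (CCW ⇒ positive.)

-330

Apply the shoelace (surveyor's) formula: 2A = Σ (x_i·y_{i+1} − x_{i+1}·y_i), indices taken mod 5.
Cross-terms: -263, -62, -56, -148, -131  ⇒  Σ = -660
Signed area = Σ/2 = -330 (negative ⇒ clockwise traversal).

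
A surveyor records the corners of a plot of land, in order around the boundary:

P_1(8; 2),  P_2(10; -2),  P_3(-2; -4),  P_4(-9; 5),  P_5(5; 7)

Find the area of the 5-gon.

130

Apply Gauss's area formula: 2A = Σ (x_i·y_{i+1} − x_{i+1}·y_i), indices taken mod 5.
P_1→P_2: (8)(-2) − (10)(2) = -36
P_2→P_3: (10)(-4) − (-2)(-2) = -44
P_3→P_4: (-2)(5) − (-9)(-4) = -46
P_4→P_5: (-9)(7) − (5)(5) = -88
P_5→P_1: (5)(2) − (8)(7) = -46
Σ = -260
Area = |Σ|/2 = 130.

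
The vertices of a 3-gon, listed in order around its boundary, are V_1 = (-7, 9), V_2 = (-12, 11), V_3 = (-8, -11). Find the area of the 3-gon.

Apply the surveyor's formula: 2A = Σ (x_i·y_{i+1} − x_{i+1}·y_i), indices taken mod 3.
Σ = (31) + (220) + (-149) = 102
Area = |Σ|/2 = 51.

51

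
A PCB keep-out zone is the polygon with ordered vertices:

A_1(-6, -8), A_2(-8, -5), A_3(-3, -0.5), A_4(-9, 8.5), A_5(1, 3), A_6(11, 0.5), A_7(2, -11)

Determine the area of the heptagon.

173.5

Apply the shoelace (surveyor's) formula: 2A = Σ (x_i·y_{i+1} − x_{i+1}·y_i), indices taken mod 7.
A_1→A_2: (-6)(-5) − (-8)(-8) = -34
A_2→A_3: (-8)(-0.5) − (-3)(-5) = -11
A_3→A_4: (-3)(8.5) − (-9)(-0.5) = -30
A_4→A_5: (-9)(3) − (1)(8.5) = -35.5
A_5→A_6: (1)(0.5) − (11)(3) = -32.5
A_6→A_7: (11)(-11) − (2)(0.5) = -122
A_7→A_1: (2)(-8) − (-6)(-11) = -82
Σ = -347
Area = |Σ|/2 = 173.5.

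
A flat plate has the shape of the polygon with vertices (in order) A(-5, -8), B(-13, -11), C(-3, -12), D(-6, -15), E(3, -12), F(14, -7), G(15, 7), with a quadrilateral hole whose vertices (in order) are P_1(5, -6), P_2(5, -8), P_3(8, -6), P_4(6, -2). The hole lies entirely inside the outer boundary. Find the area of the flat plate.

Outer boundary:
Σ = (-49) + (123) + (-27) + (117) + (147) + (203) + (-85) = 429
Area = |Σ|/2 = 214.5.
Hole:
Apply Gauss's area formula: 2A = Σ (x_i·y_{i+1} − x_{i+1}·y_i), indices taken mod 4.
Σ = (-10) + (34) + (20) + (-26) = 18
Area = |Σ|/2 = 9.
Net area = 214.5 − 9 = 205.5.

205.5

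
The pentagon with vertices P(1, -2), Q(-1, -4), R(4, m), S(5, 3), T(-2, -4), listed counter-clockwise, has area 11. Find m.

Write out the shoelace sum; only the two edges meeting at R involve m:
2·Area = [((-1)·m − 4·(-4)) + (4·3 − 5·m)] + -12
       = -6·m + 16 = 22
⇒ m = -1.

-1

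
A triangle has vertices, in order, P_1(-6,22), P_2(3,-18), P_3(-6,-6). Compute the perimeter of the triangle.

84

|P_1P_2| = √((9)² + (-40)²) = √1681 = 41
|P_2P_3| = √((-9)² + (12)²) = √225 = 15
|P_3P_1| = √((0)² + (28)²) = √784 = 28
Perimeter = 41 + 15 + 28 = 84.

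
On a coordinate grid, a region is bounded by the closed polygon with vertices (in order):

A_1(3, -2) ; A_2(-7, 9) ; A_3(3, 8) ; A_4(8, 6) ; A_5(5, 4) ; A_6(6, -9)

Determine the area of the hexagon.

Apply the shoelace formula: 2A = Σ (x_i·y_{i+1} − x_{i+1}·y_i), indices taken mod 6.
Cross-terms: 13, -83, -46, 2, -69, 15  ⇒  Σ = -168
Area = |Σ|/2 = 84.

84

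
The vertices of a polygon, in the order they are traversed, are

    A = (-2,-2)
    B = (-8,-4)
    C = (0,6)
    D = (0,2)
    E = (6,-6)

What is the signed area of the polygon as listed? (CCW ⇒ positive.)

-46

Cross-terms: -8, -48, 0, -12, -24  ⇒  Σ = -92
Signed area = Σ/2 = -46 (negative ⇒ clockwise traversal).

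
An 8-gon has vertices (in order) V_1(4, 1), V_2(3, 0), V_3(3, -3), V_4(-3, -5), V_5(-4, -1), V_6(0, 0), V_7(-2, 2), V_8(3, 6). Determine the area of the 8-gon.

46

Apply the shoelace (surveyor's) formula: 2A = Σ (x_i·y_{i+1} − x_{i+1}·y_i), indices taken mod 8.
Cross-terms: -3, -9, -24, -17, 0, 0, -18, -21  ⇒  Σ = -92
Area = |Σ|/2 = 46.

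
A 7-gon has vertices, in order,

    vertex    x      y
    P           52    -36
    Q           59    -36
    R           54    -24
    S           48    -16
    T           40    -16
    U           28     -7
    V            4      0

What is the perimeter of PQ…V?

138

|PQ| = √((7)² + (0)²) = √49 = 7
|QR| = √((-5)² + (12)²) = √169 = 13
|RS| = √((-6)² + (8)²) = √100 = 10
|ST| = √((-8)² + (0)²) = √64 = 8
|TU| = √((-12)² + (9)²) = √225 = 15
|UV| = √((-24)² + (7)²) = √625 = 25
|VP| = √((48)² + (-36)²) = √3600 = 60
Perimeter = 7 + 13 + 10 + 8 + 15 + 25 + 60 = 138.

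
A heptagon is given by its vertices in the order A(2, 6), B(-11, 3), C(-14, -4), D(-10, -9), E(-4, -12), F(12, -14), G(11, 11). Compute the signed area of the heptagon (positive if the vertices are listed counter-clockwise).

429

Apply the shoelace (surveyor's) formula: 2A = Σ (x_i·y_{i+1} − x_{i+1}·y_i), indices taken mod 7.
Σ = (72) + (86) + (86) + (84) + (200) + (286) + (44) = 858
Signed area = Σ/2 = 429 (positive ⇒ counter-clockwise traversal).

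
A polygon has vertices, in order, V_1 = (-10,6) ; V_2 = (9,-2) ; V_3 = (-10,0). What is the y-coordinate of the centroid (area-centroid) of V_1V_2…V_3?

4/3

Apply the shoelace formula. First the cross-terms c_i = x_i·y_{i+1} − x_{i+1}·y_i:
  -34, -20, -60  ⇒  2A = -114, A = -57.
Then Σ (y_i + y_{i+1})·c_i = -456, so ȳ = -456 / (6·(-57)) = 4/3.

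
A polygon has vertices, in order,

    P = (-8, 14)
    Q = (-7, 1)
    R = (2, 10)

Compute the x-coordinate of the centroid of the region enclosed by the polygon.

-13/3

Apply the surveyor's formula. First the cross-terms c_i = x_i·y_{i+1} − x_{i+1}·y_i:
  90, -72, 108  ⇒  2A = 126, A = 63.
Then Σ (x_i + x_{i+1})·c_i = -1638, so x̄ = -1638 / (6·63) = -13/3.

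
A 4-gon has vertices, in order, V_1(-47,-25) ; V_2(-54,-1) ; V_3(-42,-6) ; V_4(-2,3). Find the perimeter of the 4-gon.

|V_1V_2| = √((-7)² + (24)²) = √625 = 25
|V_2V_3| = √((12)² + (-5)²) = √169 = 13
|V_3V_4| = √((40)² + (9)²) = √1681 = 41
|V_4V_1| = √((-45)² + (-28)²) = √2809 = 53
Perimeter = 25 + 13 + 41 + 53 = 132.

132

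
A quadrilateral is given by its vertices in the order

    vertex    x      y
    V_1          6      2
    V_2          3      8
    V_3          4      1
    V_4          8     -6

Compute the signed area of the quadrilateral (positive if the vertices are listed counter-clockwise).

16.5

Apply the shoelace (surveyor's) formula: 2A = Σ (x_i·y_{i+1} − x_{i+1}·y_i), indices taken mod 4.
V_1→V_2: (6)(8) − (3)(2) = 42
V_2→V_3: (3)(1) − (4)(8) = -29
V_3→V_4: (4)(-6) − (8)(1) = -32
V_4→V_1: (8)(2) − (6)(-6) = 52
Σ = 33
Signed area = Σ/2 = 16.5 (positive ⇒ counter-clockwise traversal).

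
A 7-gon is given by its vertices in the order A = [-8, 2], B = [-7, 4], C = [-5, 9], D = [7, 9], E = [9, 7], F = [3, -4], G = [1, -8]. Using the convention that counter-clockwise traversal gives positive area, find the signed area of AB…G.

-170

A→B: (-8)(4) − (-7)(2) = -18
B→C: (-7)(9) − (-5)(4) = -43
C→D: (-5)(9) − (7)(9) = -108
D→E: (7)(7) − (9)(9) = -32
E→F: (9)(-4) − (3)(7) = -57
F→G: (3)(-8) − (1)(-4) = -20
G→A: (1)(2) − (-8)(-8) = -62
Σ = -340
Signed area = Σ/2 = -170 (negative ⇒ clockwise traversal).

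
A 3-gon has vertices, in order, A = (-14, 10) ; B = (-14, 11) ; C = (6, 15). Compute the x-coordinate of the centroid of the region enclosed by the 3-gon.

-22/3

Apply Gauss's area formula. First the cross-terms c_i = x_i·y_{i+1} − x_{i+1}·y_i:
  -14, -276, 270  ⇒  2A = -20, A = -10.
Then Σ (x_i + x_{i+1})·c_i = 440, so x̄ = 440 / (6·(-10)) = -22/3.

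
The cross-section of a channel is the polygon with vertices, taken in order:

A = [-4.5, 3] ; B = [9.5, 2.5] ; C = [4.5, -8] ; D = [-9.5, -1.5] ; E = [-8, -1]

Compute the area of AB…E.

Σ = (-39.75) + (-87.25) + (-82.75) + (-2.5) + (-28.5) = -240.75
Area = |Σ|/2 = 120.375.

120.375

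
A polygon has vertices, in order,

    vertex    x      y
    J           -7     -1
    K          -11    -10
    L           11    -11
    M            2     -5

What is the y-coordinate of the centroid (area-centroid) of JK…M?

Apply the surveyor's formula. First the cross-terms c_i = x_i·y_{i+1} − x_{i+1}·y_i:
  59, 231, -33, -37  ⇒  2A = 220, A = 110.
Then Σ (y_i + y_{i+1})·c_i = -4750, so ȳ = -4750 / (6·110) = -475/66.

-475/66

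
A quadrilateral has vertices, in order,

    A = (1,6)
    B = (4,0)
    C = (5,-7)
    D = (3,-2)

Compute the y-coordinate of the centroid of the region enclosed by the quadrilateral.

-11/21

Apply the shoelace (surveyor's) formula. First the cross-terms c_i = x_i·y_{i+1} − x_{i+1}·y_i:
  -24, -28, 11, 20  ⇒  2A = -21, A = -10.5.
Then Σ (y_i + y_{i+1})·c_i = 33, so ȳ = 33 / (6·(-10.5)) = -11/21.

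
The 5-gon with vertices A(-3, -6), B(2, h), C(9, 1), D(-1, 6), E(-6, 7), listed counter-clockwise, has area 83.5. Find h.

The doubled signed area Σ (x_i y_{i+1} − x_{i+1} y_i) is linear in h.
With h=0 it equals 155; the coefficient of h is -12 (from the two edges through B).
So -12·h + 155 = 2·83.5 = 167 ⇒ h = -1.

-1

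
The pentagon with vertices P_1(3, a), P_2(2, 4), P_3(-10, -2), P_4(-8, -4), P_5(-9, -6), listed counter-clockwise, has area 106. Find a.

Write out the shoelace sum; only the two edges meeting at P_1 involve a:
2·Area = [((-9)·a − 3·(-6)) + (3·4 − 2·a)] + 72
       = -11·a + 102 = 212
⇒ a = -10.

-10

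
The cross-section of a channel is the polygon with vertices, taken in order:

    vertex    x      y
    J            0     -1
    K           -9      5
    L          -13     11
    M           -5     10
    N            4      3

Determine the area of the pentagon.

Cross-terms: -9, -34, -75, -55, -4  ⇒  Σ = -177
Area = |Σ|/2 = 88.5.

88.5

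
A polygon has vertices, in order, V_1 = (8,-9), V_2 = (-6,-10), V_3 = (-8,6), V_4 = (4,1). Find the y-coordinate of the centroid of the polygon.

Apply the surveyor's formula. First the cross-terms c_i = x_i·y_{i+1} − x_{i+1}·y_i:
  -134, -116, -32, -44  ⇒  2A = -326, A = -163.
Then Σ (y_i + y_{i+1})·c_i = 3138, so ȳ = 3138 / (6·(-163)) = -523/163.

-523/163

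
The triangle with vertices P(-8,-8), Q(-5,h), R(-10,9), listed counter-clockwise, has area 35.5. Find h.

Write out the shoelace sum; only the two edges meeting at Q involve h:
2·Area = [((-8)·h − (-5)·(-8)) + ((-5)·9 − (-10)·h)] + 152
       = 2·h + 67 = 71
⇒ h = 2.

2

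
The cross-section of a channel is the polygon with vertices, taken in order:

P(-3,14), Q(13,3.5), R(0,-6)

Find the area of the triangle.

144.25

Σ = (-192.5) + (-78) + (-18) = -288.5
Area = |Σ|/2 = 144.25.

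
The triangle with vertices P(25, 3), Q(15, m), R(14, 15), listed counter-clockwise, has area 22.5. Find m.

18

Write out the shoelace sum; only the two edges meeting at Q involve m:
2·Area = [(25·m − 15·3) + (15·15 − 14·m)] + -333
       = 11·m + -153 = 45
⇒ m = 18.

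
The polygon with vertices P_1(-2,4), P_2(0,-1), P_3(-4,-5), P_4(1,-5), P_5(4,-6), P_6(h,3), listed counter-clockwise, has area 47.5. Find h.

4

Write out the shoelace sum; only the two edges meeting at P_6 involve h:
2·Area = [(4·3 − h·(-6)) + (h·4 − (-2)·3)] + 37
       = 10·h + 55 = 95
⇒ h = 4.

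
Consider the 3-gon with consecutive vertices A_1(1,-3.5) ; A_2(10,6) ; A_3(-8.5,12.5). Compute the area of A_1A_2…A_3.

117.125

Σ = (41) + (176) + (17.25) = 234.25
Area = |Σ|/2 = 117.125.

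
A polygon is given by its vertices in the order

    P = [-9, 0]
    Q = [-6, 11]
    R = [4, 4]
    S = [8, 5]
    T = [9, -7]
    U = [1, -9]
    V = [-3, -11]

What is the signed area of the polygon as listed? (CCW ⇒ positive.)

Cross-terms: -99, -68, -12, -101, -74, -38, -99  ⇒  Σ = -491
Signed area = Σ/2 = -245.5 (negative ⇒ clockwise traversal).

-245.5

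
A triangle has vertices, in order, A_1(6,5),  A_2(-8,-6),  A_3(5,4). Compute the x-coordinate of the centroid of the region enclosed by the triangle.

Apply the surveyor's formula. First the cross-terms c_i = x_i·y_{i+1} − x_{i+1}·y_i:
  4, -2, 1  ⇒  2A = 3, A = 1.5.
Then Σ (x_i + x_{i+1})·c_i = 9, so x̄ = 9 / (6·1.5) = 1.

1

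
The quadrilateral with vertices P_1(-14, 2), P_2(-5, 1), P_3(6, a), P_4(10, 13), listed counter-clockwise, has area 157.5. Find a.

The doubled signed area Σ (x_i y_{i+1} − x_{i+1} y_i) is linear in a.
With a=0 it equals 270; the coefficient of a is -15 (from the two edges through P_3).
So -15·a + 270 = 2·157.5 = 315 ⇒ a = -3.

-3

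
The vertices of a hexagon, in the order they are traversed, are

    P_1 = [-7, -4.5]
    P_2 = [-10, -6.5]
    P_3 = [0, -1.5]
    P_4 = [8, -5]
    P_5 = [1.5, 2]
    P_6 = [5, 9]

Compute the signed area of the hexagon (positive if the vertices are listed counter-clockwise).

47.5

Apply the surveyor's formula: 2A = Σ (x_i·y_{i+1} − x_{i+1}·y_i), indices taken mod 6.
Cross-terms: 0.5, 15, 12, 23.5, 3.5, 40.5  ⇒  Σ = 95
Signed area = Σ/2 = 47.5 (positive ⇒ counter-clockwise traversal).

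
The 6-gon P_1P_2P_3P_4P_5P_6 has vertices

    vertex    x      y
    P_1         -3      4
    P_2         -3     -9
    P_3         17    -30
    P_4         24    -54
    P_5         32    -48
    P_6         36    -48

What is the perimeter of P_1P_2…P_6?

|P_1P_2| = √((0)² + (-13)²) = √169 = 13
|P_2P_3| = √((20)² + (-21)²) = √841 = 29
|P_3P_4| = √((7)² + (-24)²) = √625 = 25
|P_4P_5| = √((8)² + (6)²) = √100 = 10
|P_5P_6| = √((4)² + (0)²) = √16 = 4
|P_6P_1| = √((-39)² + (52)²) = √4225 = 65
Perimeter = 13 + 29 + 25 + 10 + 4 + 65 = 146.

146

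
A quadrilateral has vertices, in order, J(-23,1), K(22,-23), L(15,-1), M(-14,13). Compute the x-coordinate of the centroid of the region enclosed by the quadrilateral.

5/18

Apply the shoelace (surveyor's) formula. First the cross-terms c_i = x_i·y_{i+1} − x_{i+1}·y_i:
  507, 323, 181, 285  ⇒  2A = 1296, A = 648.
Then Σ (x_i + x_{i+1})·c_i = 1080, so x̄ = 1080 / (6·648) = 5/18.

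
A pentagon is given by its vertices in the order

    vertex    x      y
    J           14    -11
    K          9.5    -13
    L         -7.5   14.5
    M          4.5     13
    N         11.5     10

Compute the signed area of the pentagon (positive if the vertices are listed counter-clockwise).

Cross-terms: -77.5, 40.25, -162.75, -104.5, -266.5  ⇒  Σ = -571
Signed area = Σ/2 = -285.5 (negative ⇒ clockwise traversal).

-285.5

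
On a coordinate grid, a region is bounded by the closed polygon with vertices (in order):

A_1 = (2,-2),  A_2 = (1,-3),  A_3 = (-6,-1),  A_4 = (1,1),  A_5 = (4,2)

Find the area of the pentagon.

Apply the surveyor's formula: 2A = Σ (x_i·y_{i+1} − x_{i+1}·y_i), indices taken mod 5.
A_1→A_2: (2)(-3) − (1)(-2) = -4
A_2→A_3: (1)(-1) − (-6)(-3) = -19
A_3→A_4: (-6)(1) − (1)(-1) = -5
A_4→A_5: (1)(2) − (4)(1) = -2
A_5→A_1: (4)(-2) − (2)(2) = -12
Σ = -42
Area = |Σ|/2 = 21.

21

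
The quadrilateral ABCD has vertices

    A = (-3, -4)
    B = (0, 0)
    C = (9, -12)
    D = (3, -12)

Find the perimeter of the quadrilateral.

|AB| = √((3)² + (4)²) = √25 = 5
|BC| = √((9)² + (-12)²) = √225 = 15
|CD| = √((-6)² + (0)²) = √36 = 6
|DA| = √((-6)² + (8)²) = √100 = 10
Perimeter = 5 + 15 + 6 + 10 = 36.

36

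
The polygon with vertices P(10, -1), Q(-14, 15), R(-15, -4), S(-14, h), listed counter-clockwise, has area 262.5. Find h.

-6

The doubled signed area Σ (x_i y_{i+1} − x_{i+1} y_i) is linear in h.
With h=0 it equals 375; the coefficient of h is -25 (from the two edges through S).
So -25·h + 375 = 2·262.5 = 525 ⇒ h = -6.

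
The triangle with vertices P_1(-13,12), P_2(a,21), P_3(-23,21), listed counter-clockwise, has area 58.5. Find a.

The doubled signed area Σ (x_i y_{i+1} − x_{i+1} y_i) is linear in a.
With a=0 it equals 207; the coefficient of a is 9 (from the two edges through P_2).
So 9·a + 207 = 2·58.5 = 117 ⇒ a = -10.

-10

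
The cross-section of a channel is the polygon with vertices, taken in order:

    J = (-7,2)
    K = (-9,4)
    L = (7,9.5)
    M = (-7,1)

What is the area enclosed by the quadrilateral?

28.5

Apply the shoelace formula: 2A = Σ (x_i·y_{i+1} − x_{i+1}·y_i), indices taken mod 4.
Σ = (-10) + (-113.5) + (73.5) + (-7) = -57
Area = |Σ|/2 = 28.5.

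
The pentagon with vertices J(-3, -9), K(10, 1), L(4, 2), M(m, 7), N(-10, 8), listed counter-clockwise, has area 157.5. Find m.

0

The doubled signed area Σ (x_i y_{i+1} − x_{i+1} y_i) is linear in m.
With m=0 it equals 315; the coefficient of m is 6 (from the two edges through M).
So 6·m + 315 = 2·157.5 = 315 ⇒ m = 0.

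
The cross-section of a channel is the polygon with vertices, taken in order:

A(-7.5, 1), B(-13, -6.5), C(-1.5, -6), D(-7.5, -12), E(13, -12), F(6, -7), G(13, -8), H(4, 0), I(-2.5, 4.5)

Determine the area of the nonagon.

227.125

Σ = (61.75) + (68.25) + (-27) + (246) + (-19) + (43) + (32) + (18) + (31.25) = 454.25
Area = |Σ|/2 = 227.125.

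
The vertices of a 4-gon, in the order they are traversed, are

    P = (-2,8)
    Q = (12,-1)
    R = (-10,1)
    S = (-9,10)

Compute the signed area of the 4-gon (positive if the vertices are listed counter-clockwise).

Apply the shoelace (surveyor's) formula: 2A = Σ (x_i·y_{i+1} − x_{i+1}·y_i), indices taken mod 4.
Σ = (-94) + (2) + (-91) + (-52) = -235
Signed area = Σ/2 = -117.5 (negative ⇒ clockwise traversal).

-117.5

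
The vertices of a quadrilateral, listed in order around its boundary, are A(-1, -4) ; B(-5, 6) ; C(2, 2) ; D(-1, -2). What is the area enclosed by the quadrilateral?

24

Σ = (-26) + (-22) + (-2) + (2) = -48
Area = |Σ|/2 = 24.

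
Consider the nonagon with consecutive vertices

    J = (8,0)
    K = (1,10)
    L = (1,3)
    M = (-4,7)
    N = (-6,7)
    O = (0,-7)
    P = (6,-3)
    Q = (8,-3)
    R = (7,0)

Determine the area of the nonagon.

108.5

Apply the surveyor's formula: 2A = Σ (x_i·y_{i+1} − x_{i+1}·y_i), indices taken mod 9.
Σ = (80) + (-7) + (19) + (14) + (42) + (42) + (6) + (21) + (0) = 217
Area = |Σ|/2 = 108.5.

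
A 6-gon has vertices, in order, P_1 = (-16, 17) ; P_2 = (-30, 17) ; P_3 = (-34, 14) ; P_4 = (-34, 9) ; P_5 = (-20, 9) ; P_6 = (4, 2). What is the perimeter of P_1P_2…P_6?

|P_1P_2| = √((-14)² + (0)²) = √196 = 14
|P_2P_3| = √((-4)² + (-3)²) = √25 = 5
|P_3P_4| = √((0)² + (-5)²) = √25 = 5
|P_4P_5| = √((14)² + (0)²) = √196 = 14
|P_5P_6| = √((24)² + (-7)²) = √625 = 25
|P_6P_1| = √((-20)² + (15)²) = √625 = 25
Perimeter = 14 + 5 + 5 + 14 + 25 + 25 = 88.

88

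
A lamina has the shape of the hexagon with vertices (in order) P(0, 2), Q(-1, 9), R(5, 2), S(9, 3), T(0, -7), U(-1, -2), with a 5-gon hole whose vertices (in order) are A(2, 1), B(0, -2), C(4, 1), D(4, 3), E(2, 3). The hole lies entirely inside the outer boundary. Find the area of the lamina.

Outer boundary:
P→Q: (0)(9) − (-1)(2) = 2
Q→R: (-1)(2) − (5)(9) = -47
R→S: (5)(3) − (9)(2) = -3
S→T: (9)(-7) − (0)(3) = -63
T→U: (0)(-2) − (-1)(-7) = -7
U→P: (-1)(2) − (0)(-2) = -2
Σ = -120
Area = |Σ|/2 = 60.
Hole:
Σ = (-4) + (8) + (8) + (6) + (-4) = 14
Area = |Σ|/2 = 7.
Net area = 60 − 7 = 53.

53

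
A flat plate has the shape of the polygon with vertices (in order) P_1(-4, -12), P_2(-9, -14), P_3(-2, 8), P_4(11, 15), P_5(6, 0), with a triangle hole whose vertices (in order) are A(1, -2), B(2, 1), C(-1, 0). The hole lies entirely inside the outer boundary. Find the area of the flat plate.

Outer boundary:
Apply Gauss's area formula: 2A = Σ (x_i·y_{i+1} − x_{i+1}·y_i), indices taken mod 5.
Σ = (-52) + (-100) + (-118) + (-90) + (-72) = -432
Area = |Σ|/2 = 216.
Hole:
Apply the surveyor's formula: 2A = Σ (x_i·y_{i+1} − x_{i+1}·y_i), indices taken mod 3.
A→B: (1)(1) − (2)(-2) = 5
B→C: (2)(0) − (-1)(1) = 1
C→A: (-1)(-2) − (1)(0) = 2
Σ = 8
Area = |Σ|/2 = 4.
Net area = 216 − 4 = 212.

212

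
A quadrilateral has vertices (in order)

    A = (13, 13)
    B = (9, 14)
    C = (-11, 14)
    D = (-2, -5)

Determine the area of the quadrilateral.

233.5

Σ = (65) + (280) + (83) + (39) = 467
Area = |Σ|/2 = 233.5.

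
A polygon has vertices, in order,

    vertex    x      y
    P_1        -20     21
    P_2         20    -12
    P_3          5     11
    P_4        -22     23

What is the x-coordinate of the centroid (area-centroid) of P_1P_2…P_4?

29/39

Apply the shoelace formula. First the cross-terms c_i = x_i·y_{i+1} − x_{i+1}·y_i:
  -180, 280, 357, -2  ⇒  2A = 455, A = 227.5.
Then Σ (x_i + x_{i+1})·c_i = 1015, so x̄ = 1015 / (6·227.5) = 29/39.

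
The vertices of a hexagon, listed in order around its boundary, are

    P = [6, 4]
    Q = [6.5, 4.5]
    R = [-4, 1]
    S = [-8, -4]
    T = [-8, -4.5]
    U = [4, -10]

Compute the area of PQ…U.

Apply the shoelace (surveyor's) formula: 2A = Σ (x_i·y_{i+1} − x_{i+1}·y_i), indices taken mod 6.
Σ = (1) + (24.5) + (24) + (4) + (98) + (76) = 227.5
Area = |Σ|/2 = 113.75.

113.75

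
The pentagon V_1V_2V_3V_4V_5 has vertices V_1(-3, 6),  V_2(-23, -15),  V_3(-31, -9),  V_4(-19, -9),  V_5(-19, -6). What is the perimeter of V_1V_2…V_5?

74

|V_1V_2| = √((-20)² + (-21)²) = √841 = 29
|V_2V_3| = √((-8)² + (6)²) = √100 = 10
|V_3V_4| = √((12)² + (0)²) = √144 = 12
|V_4V_5| = √((0)² + (3)²) = √9 = 3
|V_5V_1| = √((16)² + (12)²) = √400 = 20
Perimeter = 29 + 10 + 12 + 3 + 20 = 74.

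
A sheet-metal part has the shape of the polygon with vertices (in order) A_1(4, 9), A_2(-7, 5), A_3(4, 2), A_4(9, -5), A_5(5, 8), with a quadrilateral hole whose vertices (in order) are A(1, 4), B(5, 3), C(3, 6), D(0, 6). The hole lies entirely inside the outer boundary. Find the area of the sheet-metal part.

Outer boundary:
Apply Gauss's area formula: 2A = Σ (x_i·y_{i+1} − x_{i+1}·y_i), indices taken mod 5.
Σ = (83) + (-34) + (-38) + (97) + (13) = 121
Area = |Σ|/2 = 60.5.
Hole:
A→B: (1)(3) − (5)(4) = -17
B→C: (5)(6) − (3)(3) = 21
C→D: (3)(6) − (0)(6) = 18
D→A: (0)(4) − (1)(6) = -6
Σ = 16
Area = |Σ|/2 = 8.
Net area = 60.5 − 8 = 52.5.

52.5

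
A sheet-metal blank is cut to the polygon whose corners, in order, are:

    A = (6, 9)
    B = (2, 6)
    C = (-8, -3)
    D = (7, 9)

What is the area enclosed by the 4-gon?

9

Apply the surveyor's formula: 2A = Σ (x_i·y_{i+1} − x_{i+1}·y_i), indices taken mod 4.
A→B: (6)(6) − (2)(9) = 18
B→C: (2)(-3) − (-8)(6) = 42
C→D: (-8)(9) − (7)(-3) = -51
D→A: (7)(9) − (6)(9) = 9
Σ = 18
Area = |Σ|/2 = 9.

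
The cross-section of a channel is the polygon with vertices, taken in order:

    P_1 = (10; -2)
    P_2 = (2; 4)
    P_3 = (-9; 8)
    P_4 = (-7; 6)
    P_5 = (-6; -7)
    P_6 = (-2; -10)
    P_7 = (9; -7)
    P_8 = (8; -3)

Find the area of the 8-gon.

Apply the shoelace formula: 2A = Σ (x_i·y_{i+1} − x_{i+1}·y_i), indices taken mod 8.
Cross-terms: 44, 52, 2, 85, 46, 104, 29, 14  ⇒  Σ = 376
Area = |Σ|/2 = 188.

188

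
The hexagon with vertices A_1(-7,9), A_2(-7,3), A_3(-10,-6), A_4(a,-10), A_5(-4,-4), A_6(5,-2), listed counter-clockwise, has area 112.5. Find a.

-4

Write out the shoelace sum; only the two edges meeting at A_4 involve a:
2·Area = [((-10)·(-10) − a·(-6)) + (a·(-4) − (-4)·(-10))] + 173
       = 2·a + 233 = 225
⇒ a = -4.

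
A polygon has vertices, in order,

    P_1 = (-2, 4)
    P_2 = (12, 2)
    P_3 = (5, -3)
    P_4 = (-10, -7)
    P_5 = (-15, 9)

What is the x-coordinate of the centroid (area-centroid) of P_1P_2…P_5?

-1153/300

Apply the surveyor's formula. First the cross-terms c_i = x_i·y_{i+1} − x_{i+1}·y_i:
  -52, -46, -65, -195, -42  ⇒  2A = -400, A = -200.
Then Σ (x_i + x_{i+1})·c_i = 4612, so x̄ = 4612 / (6·(-200)) = -1153/300.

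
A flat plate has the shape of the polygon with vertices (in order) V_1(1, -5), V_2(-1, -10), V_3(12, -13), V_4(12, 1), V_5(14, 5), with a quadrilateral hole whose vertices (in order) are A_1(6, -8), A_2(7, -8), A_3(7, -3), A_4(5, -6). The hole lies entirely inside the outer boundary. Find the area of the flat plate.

Outer boundary:
Apply Gauss's area formula: 2A = Σ (x_i·y_{i+1} − x_{i+1}·y_i), indices taken mod 5.
V_1→V_2: (1)(-10) − (-1)(-5) = -15
V_2→V_3: (-1)(-13) − (12)(-10) = 133
V_3→V_4: (12)(1) − (12)(-13) = 168
V_4→V_5: (12)(5) − (14)(1) = 46
V_5→V_1: (14)(-5) − (1)(5) = -75
Σ = 257
Area = |Σ|/2 = 128.5.
Hole:
Σ = (8) + (35) + (-27) + (-4) = 12
Area = |Σ|/2 = 6.
Net area = 128.5 − 6 = 122.5.

122.5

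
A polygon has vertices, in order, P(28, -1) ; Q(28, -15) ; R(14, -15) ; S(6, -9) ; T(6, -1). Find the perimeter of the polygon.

68

|PQ| = √((0)² + (-14)²) = √196 = 14
|QR| = √((-14)² + (0)²) = √196 = 14
|RS| = √((-8)² + (6)²) = √100 = 10
|ST| = √((0)² + (8)²) = √64 = 8
|TP| = √((22)² + (0)²) = √484 = 22
Perimeter = 14 + 14 + 10 + 8 + 22 = 68.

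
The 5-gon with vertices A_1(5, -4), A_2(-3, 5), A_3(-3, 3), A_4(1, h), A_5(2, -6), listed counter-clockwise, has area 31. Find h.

Write out the shoelace sum; only the two edges meeting at A_4 involve h:
2·Area = [((-3)·h − 1·3) + (1·(-6) − 2·h)] + 41
       = -5·h + 32 = 62
⇒ h = -6.

-6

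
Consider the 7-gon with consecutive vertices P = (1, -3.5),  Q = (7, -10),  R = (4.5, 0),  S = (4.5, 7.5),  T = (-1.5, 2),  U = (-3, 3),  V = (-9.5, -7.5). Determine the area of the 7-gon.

103.375

Apply Gauss's area formula: 2A = Σ (x_i·y_{i+1} − x_{i+1}·y_i), indices taken mod 7.
Cross-terms: 14.5, 45, 33.75, 20.25, 1.5, 51, 40.75  ⇒  Σ = 206.75
Area = |Σ|/2 = 103.375.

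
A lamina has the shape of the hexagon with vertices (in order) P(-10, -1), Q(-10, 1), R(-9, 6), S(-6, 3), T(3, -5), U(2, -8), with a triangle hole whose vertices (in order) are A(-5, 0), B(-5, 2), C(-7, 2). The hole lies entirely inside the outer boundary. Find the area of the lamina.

Outer boundary:
Apply the surveyor's formula: 2A = Σ (x_i·y_{i+1} − x_{i+1}·y_i), indices taken mod 6.
Σ = (-20) + (-51) + (9) + (21) + (-14) + (-82) = -137
Area = |Σ|/2 = 68.5.
Hole:
Cross-terms: -10, 4, 10  ⇒  Σ = 4
Area = |Σ|/2 = 2.
Net area = 68.5 − 2 = 66.5.

66.5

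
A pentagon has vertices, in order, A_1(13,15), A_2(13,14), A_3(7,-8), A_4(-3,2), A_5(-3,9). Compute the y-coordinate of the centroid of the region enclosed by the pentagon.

706/153

Apply the shoelace (surveyor's) formula. First the cross-terms c_i = x_i·y_{i+1} − x_{i+1}·y_i:
  -13, -202, -10, -21, -162  ⇒  2A = -408, A = -204.
Then Σ (y_i + y_{i+1})·c_i = -5648, so ȳ = -5648 / (6·(-204)) = 706/153.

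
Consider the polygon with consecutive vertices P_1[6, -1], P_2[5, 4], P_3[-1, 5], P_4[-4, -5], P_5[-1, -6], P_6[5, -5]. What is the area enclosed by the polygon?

Cross-terms: 29, 29, 25, 19, 35, 25  ⇒  Σ = 162
Area = |Σ|/2 = 81.

81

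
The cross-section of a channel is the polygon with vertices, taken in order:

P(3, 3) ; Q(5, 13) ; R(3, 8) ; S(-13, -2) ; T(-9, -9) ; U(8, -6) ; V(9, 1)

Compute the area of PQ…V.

217

Apply Gauss's area formula: 2A = Σ (x_i·y_{i+1} − x_{i+1}·y_i), indices taken mod 7.
Σ = (24) + (1) + (98) + (99) + (126) + (62) + (24) = 434
Area = |Σ|/2 = 217.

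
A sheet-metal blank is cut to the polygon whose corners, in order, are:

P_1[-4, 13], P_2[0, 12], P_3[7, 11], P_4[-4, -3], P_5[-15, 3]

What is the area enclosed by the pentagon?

174.5

Apply the surveyor's formula: 2A = Σ (x_i·y_{i+1} − x_{i+1}·y_i), indices taken mod 5.
Σ = (-48) + (-84) + (23) + (-57) + (-183) = -349
Area = |Σ|/2 = 174.5.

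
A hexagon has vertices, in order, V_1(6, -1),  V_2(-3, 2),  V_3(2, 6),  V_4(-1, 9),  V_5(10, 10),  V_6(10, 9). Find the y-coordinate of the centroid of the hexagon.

803/163

Apply the shoelace formula. First the cross-terms c_i = x_i·y_{i+1} − x_{i+1}·y_i:
  9, -22, 24, -100, -10, -64  ⇒  2A = -163, A = -81.5.
Then Σ (y_i + y_{i+1})·c_i = -2409, so ȳ = -2409 / (6·(-81.5)) = 803/163.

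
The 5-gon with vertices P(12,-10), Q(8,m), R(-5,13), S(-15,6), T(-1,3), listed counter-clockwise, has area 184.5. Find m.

The doubled signed area Σ (x_i y_{i+1} − x_{i+1} y_i) is linear in m.
With m=0 it equals 284; the coefficient of m is 17 (from the two edges through Q).
So 17·m + 284 = 2·184.5 = 369 ⇒ m = 5.

5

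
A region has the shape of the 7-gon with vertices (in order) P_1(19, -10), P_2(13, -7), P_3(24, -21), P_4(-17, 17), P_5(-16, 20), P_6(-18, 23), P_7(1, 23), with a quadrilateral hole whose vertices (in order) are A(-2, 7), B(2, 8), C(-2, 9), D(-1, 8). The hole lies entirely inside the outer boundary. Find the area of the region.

505.5

Outer boundary:
Apply the shoelace formula: 2A = Σ (x_i·y_{i+1} − x_{i+1}·y_i), indices taken mod 7.
P_1→P_2: (19)(-7) − (13)(-10) = -3
P_2→P_3: (13)(-21) − (24)(-7) = -105
P_3→P_4: (24)(17) − (-17)(-21) = 51
P_4→P_5: (-17)(20) − (-16)(17) = -68
P_5→P_6: (-16)(23) − (-18)(20) = -8
P_6→P_7: (-18)(23) − (1)(23) = -437
P_7→P_1: (1)(-10) − (19)(23) = -447
Σ = -1017
Area = |Σ|/2 = 508.5.
Hole:
Apply the surveyor's formula: 2A = Σ (x_i·y_{i+1} − x_{i+1}·y_i), indices taken mod 4.
A→B: (-2)(8) − (2)(7) = -30
B→C: (2)(9) − (-2)(8) = 34
C→D: (-2)(8) − (-1)(9) = -7
D→A: (-1)(7) − (-2)(8) = 9
Σ = 6
Area = |Σ|/2 = 3.
Net area = 508.5 − 3 = 505.5.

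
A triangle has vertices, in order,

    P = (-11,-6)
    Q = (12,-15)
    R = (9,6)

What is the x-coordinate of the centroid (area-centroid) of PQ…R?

10/3

Apply the surveyor's formula. First the cross-terms c_i = x_i·y_{i+1} − x_{i+1}·y_i:
  237, 207, 12  ⇒  2A = 456, A = 228.
Then Σ (x_i + x_{i+1})·c_i = 4560, so x̄ = 4560 / (6·228) = 10/3.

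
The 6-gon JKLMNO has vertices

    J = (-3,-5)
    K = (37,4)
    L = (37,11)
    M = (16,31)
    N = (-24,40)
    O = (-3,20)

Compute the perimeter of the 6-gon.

172

|JK| = √((40)² + (9)²) = √1681 = 41
|KL| = √((0)² + (7)²) = √49 = 7
|LM| = √((-21)² + (20)²) = √841 = 29
|MN| = √((-40)² + (9)²) = √1681 = 41
|NO| = √((21)² + (-20)²) = √841 = 29
|OJ| = √((0)² + (-25)²) = √625 = 25
Perimeter = 41 + 7 + 29 + 41 + 29 + 25 = 172.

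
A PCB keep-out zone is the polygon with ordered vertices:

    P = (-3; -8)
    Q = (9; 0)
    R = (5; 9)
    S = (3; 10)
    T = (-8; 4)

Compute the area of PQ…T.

172

Apply the shoelace formula: 2A = Σ (x_i·y_{i+1} − x_{i+1}·y_i), indices taken mod 5.
Σ = (72) + (81) + (23) + (92) + (76) = 344
Area = |Σ|/2 = 172.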